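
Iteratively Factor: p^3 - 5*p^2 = (p)*(p^2 - 5*p) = p^2*(p - 5)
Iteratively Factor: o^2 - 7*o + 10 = (o - 5)*(o - 2)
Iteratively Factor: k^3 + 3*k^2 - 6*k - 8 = (k + 1)*(k^2 + 2*k - 8) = (k - 2)*(k + 1)*(k + 4)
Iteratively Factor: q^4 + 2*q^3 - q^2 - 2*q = (q + 1)*(q^3 + q^2 - 2*q) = (q - 1)*(q + 1)*(q^2 + 2*q) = q*(q - 1)*(q + 1)*(q + 2)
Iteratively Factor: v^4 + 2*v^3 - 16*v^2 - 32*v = (v + 2)*(v^3 - 16*v) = (v - 4)*(v + 2)*(v^2 + 4*v) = (v - 4)*(v + 2)*(v + 4)*(v)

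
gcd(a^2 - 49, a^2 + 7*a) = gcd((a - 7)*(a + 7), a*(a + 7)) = a + 7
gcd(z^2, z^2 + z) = z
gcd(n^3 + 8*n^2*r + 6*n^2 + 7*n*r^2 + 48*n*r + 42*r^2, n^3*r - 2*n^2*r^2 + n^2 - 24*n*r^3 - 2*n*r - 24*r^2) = 1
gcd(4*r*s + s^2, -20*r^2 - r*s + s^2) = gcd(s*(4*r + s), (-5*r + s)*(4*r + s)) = 4*r + s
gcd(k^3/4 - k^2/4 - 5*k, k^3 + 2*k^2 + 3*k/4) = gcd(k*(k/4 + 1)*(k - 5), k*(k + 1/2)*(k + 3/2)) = k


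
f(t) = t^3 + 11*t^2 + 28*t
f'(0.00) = 28.00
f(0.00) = 0.00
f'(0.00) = 28.00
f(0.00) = 0.00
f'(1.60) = 70.88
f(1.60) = 77.06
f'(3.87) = 158.07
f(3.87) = 331.07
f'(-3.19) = -11.65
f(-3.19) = -9.84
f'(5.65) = 248.07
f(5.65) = 689.71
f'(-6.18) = 6.62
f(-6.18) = 11.05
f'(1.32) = 62.27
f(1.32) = 58.43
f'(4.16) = 171.44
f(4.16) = 378.83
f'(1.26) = 60.48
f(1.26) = 54.74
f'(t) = 3*t^2 + 22*t + 28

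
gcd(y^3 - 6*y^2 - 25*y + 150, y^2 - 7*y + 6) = y - 6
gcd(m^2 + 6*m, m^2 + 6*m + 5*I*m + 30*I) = m + 6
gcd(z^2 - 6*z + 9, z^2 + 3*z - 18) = z - 3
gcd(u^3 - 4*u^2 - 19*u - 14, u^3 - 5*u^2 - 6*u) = u + 1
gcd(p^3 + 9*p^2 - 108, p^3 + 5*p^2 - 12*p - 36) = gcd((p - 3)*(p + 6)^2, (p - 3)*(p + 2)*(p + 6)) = p^2 + 3*p - 18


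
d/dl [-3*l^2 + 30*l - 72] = 30 - 6*l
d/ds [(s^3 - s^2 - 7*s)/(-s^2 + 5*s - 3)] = (-s^4 + 10*s^3 - 21*s^2 + 6*s + 21)/(s^4 - 10*s^3 + 31*s^2 - 30*s + 9)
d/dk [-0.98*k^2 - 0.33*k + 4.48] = -1.96*k - 0.33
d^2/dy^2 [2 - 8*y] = 0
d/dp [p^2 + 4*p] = 2*p + 4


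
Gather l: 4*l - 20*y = 4*l - 20*y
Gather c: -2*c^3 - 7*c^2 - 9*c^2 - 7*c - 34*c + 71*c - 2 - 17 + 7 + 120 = -2*c^3 - 16*c^2 + 30*c + 108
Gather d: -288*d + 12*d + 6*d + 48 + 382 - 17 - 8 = 405 - 270*d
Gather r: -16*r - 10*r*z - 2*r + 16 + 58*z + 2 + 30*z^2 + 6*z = r*(-10*z - 18) + 30*z^2 + 64*z + 18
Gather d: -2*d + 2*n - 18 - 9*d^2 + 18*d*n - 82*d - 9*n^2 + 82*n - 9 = -9*d^2 + d*(18*n - 84) - 9*n^2 + 84*n - 27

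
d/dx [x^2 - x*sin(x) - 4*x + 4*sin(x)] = -x*cos(x) + 2*x - sin(x) + 4*cos(x) - 4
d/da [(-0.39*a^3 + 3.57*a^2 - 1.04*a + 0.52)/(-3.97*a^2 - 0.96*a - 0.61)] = (1.5483*a^4 + 0.748799999999999*a^3 - 6.8423*a^2 - 0.226599999999999*a + 1.1336)/(15.7609*a^4 + 7.6224*a^3 + 5.765*a^2 + 1.1712*a + 0.3721)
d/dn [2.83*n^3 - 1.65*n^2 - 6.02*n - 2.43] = 8.49*n^2 - 3.3*n - 6.02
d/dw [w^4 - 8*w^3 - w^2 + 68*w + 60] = 4*w^3 - 24*w^2 - 2*w + 68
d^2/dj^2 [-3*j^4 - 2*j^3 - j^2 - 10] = -36*j^2 - 12*j - 2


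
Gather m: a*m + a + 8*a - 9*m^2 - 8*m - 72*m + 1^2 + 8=9*a - 9*m^2 + m*(a - 80) + 9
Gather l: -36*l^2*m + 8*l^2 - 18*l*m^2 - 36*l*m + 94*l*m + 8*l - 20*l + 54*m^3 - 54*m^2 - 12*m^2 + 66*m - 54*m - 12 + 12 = l^2*(8 - 36*m) + l*(-18*m^2 + 58*m - 12) + 54*m^3 - 66*m^2 + 12*m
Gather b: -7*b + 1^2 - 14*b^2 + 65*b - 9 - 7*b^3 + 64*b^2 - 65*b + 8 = -7*b^3 + 50*b^2 - 7*b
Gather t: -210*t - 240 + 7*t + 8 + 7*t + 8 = -196*t - 224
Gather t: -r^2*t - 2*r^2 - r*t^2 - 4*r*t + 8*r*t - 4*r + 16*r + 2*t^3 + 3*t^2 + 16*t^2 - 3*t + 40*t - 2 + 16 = -2*r^2 + 12*r + 2*t^3 + t^2*(19 - r) + t*(-r^2 + 4*r + 37) + 14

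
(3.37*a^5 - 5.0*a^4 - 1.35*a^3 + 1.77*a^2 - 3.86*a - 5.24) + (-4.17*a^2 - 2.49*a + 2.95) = 3.37*a^5 - 5.0*a^4 - 1.35*a^3 - 2.4*a^2 - 6.35*a - 2.29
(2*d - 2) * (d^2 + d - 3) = 2*d^3 - 8*d + 6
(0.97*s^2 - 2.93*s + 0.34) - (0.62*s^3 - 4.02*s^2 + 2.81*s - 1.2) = -0.62*s^3 + 4.99*s^2 - 5.74*s + 1.54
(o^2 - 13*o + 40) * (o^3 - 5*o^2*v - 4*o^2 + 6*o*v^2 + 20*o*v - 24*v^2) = o^5 - 5*o^4*v - 17*o^4 + 6*o^3*v^2 + 85*o^3*v + 92*o^3 - 102*o^2*v^2 - 460*o^2*v - 160*o^2 + 552*o*v^2 + 800*o*v - 960*v^2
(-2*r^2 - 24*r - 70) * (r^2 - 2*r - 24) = -2*r^4 - 20*r^3 + 26*r^2 + 716*r + 1680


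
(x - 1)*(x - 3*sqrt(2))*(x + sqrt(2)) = x^3 - 2*sqrt(2)*x^2 - x^2 - 6*x + 2*sqrt(2)*x + 6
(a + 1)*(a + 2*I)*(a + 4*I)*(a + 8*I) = a^4 + a^3 + 14*I*a^3 - 56*a^2 + 14*I*a^2 - 56*a - 64*I*a - 64*I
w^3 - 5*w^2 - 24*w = w*(w - 8)*(w + 3)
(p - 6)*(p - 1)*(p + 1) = p^3 - 6*p^2 - p + 6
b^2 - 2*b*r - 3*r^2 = (b - 3*r)*(b + r)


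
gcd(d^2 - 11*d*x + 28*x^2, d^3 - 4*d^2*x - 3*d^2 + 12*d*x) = -d + 4*x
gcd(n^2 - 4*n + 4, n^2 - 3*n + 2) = n - 2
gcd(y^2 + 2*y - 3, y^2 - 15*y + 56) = 1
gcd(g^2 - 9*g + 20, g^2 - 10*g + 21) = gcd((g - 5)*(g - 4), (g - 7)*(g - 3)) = 1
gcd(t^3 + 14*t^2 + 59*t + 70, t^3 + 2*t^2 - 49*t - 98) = t^2 + 9*t + 14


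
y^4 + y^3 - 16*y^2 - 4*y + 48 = (y - 3)*(y - 2)*(y + 2)*(y + 4)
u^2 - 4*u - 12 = (u - 6)*(u + 2)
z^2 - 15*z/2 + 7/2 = (z - 7)*(z - 1/2)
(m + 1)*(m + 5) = m^2 + 6*m + 5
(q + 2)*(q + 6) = q^2 + 8*q + 12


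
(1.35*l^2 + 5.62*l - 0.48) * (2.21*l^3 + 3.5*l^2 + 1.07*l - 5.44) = 2.9835*l^5 + 17.1452*l^4 + 20.0537*l^3 - 3.0106*l^2 - 31.0864*l + 2.6112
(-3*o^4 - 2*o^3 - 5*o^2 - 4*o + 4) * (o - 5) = -3*o^5 + 13*o^4 + 5*o^3 + 21*o^2 + 24*o - 20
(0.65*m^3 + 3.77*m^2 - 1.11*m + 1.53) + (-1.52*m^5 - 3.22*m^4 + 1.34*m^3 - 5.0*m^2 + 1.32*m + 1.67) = -1.52*m^5 - 3.22*m^4 + 1.99*m^3 - 1.23*m^2 + 0.21*m + 3.2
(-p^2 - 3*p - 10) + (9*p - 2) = -p^2 + 6*p - 12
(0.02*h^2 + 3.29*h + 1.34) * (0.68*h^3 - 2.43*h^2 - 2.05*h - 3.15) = 0.0136*h^5 + 2.1886*h^4 - 7.1245*h^3 - 10.0637*h^2 - 13.1105*h - 4.221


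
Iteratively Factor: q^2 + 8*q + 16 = (q + 4)*(q + 4)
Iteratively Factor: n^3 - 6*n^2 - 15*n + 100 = (n + 4)*(n^2 - 10*n + 25) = (n - 5)*(n + 4)*(n - 5)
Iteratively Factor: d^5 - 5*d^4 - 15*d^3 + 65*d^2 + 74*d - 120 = (d + 2)*(d^4 - 7*d^3 - d^2 + 67*d - 60) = (d - 1)*(d + 2)*(d^3 - 6*d^2 - 7*d + 60) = (d - 5)*(d - 1)*(d + 2)*(d^2 - d - 12) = (d - 5)*(d - 1)*(d + 2)*(d + 3)*(d - 4)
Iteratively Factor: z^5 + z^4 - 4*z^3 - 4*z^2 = (z)*(z^4 + z^3 - 4*z^2 - 4*z) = z*(z - 2)*(z^3 + 3*z^2 + 2*z) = z^2*(z - 2)*(z^2 + 3*z + 2) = z^2*(z - 2)*(z + 2)*(z + 1)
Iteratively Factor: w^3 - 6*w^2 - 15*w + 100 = (w + 4)*(w^2 - 10*w + 25) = (w - 5)*(w + 4)*(w - 5)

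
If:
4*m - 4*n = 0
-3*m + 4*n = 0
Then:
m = 0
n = 0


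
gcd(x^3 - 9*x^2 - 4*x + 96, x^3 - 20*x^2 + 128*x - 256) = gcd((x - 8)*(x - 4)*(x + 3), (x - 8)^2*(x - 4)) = x^2 - 12*x + 32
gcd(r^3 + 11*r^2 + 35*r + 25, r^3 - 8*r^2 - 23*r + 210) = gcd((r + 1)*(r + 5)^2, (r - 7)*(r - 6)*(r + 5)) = r + 5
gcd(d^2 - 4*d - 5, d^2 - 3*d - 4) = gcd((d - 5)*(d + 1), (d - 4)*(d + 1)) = d + 1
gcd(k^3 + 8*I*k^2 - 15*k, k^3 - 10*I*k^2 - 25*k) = k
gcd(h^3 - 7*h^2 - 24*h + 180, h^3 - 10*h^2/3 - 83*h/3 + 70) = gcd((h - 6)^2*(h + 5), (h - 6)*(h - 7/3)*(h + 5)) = h^2 - h - 30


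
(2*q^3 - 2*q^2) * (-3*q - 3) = -6*q^4 + 6*q^2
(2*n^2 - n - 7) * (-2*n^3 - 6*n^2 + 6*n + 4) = -4*n^5 - 10*n^4 + 32*n^3 + 44*n^2 - 46*n - 28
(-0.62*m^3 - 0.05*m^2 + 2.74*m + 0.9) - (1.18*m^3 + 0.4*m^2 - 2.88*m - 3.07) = -1.8*m^3 - 0.45*m^2 + 5.62*m + 3.97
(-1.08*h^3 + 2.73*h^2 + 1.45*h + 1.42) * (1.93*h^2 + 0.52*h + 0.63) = -2.0844*h^5 + 4.7073*h^4 + 3.5377*h^3 + 5.2145*h^2 + 1.6519*h + 0.8946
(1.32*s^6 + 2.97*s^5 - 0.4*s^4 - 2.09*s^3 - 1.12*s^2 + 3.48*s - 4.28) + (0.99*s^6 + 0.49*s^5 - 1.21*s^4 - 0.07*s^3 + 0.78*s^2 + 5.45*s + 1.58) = 2.31*s^6 + 3.46*s^5 - 1.61*s^4 - 2.16*s^3 - 0.34*s^2 + 8.93*s - 2.7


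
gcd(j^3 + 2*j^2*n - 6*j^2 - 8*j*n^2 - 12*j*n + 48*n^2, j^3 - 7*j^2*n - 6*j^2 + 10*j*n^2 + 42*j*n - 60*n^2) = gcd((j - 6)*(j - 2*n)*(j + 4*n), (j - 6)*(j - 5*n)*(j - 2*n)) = j^2 - 2*j*n - 6*j + 12*n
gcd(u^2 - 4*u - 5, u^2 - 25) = u - 5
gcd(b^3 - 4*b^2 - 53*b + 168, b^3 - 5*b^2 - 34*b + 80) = b - 8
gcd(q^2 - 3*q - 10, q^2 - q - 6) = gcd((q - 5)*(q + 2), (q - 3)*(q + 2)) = q + 2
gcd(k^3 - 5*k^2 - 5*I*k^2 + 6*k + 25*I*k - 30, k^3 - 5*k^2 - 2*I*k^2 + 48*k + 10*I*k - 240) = k - 5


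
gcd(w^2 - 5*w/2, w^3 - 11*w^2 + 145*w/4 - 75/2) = w - 5/2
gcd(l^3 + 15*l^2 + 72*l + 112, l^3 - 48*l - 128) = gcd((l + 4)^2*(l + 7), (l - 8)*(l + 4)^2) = l^2 + 8*l + 16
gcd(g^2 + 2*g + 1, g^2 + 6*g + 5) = g + 1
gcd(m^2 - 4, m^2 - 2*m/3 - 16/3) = m + 2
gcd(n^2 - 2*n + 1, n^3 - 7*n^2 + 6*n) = n - 1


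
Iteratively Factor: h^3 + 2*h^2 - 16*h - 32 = (h + 2)*(h^2 - 16) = (h - 4)*(h + 2)*(h + 4)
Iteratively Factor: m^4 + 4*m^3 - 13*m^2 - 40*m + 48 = (m - 3)*(m^3 + 7*m^2 + 8*m - 16) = (m - 3)*(m + 4)*(m^2 + 3*m - 4) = (m - 3)*(m - 1)*(m + 4)*(m + 4)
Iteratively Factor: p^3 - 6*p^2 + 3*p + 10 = (p - 2)*(p^2 - 4*p - 5) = (p - 5)*(p - 2)*(p + 1)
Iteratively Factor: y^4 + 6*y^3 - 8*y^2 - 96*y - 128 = (y + 2)*(y^3 + 4*y^2 - 16*y - 64) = (y - 4)*(y + 2)*(y^2 + 8*y + 16) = (y - 4)*(y + 2)*(y + 4)*(y + 4)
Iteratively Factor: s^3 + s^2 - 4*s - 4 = (s + 1)*(s^2 - 4) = (s - 2)*(s + 1)*(s + 2)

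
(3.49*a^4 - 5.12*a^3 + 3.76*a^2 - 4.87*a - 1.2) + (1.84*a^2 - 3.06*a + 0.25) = 3.49*a^4 - 5.12*a^3 + 5.6*a^2 - 7.93*a - 0.95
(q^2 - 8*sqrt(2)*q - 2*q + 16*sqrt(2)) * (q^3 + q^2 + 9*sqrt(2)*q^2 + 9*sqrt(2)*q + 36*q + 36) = q^5 - q^4 + sqrt(2)*q^4 - 110*q^3 - sqrt(2)*q^3 - 290*sqrt(2)*q^2 + 108*q^2 + 216*q + 288*sqrt(2)*q + 576*sqrt(2)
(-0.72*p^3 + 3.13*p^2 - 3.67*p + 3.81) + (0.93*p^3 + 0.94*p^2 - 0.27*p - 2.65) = 0.21*p^3 + 4.07*p^2 - 3.94*p + 1.16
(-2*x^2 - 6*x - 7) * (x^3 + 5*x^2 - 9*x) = -2*x^5 - 16*x^4 - 19*x^3 + 19*x^2 + 63*x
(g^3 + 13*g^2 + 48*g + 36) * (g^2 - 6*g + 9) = g^5 + 7*g^4 - 21*g^3 - 135*g^2 + 216*g + 324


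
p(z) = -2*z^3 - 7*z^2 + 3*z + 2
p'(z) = -6*z^2 - 14*z + 3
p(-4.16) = 12.36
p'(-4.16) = -42.59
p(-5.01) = 62.77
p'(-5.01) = -77.46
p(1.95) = -33.60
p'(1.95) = -47.12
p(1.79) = -26.53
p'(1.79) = -41.28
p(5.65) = -565.23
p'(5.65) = -267.64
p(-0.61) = -1.98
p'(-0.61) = 9.31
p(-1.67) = -13.22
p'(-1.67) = 9.65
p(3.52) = -161.40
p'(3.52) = -120.62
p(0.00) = 2.00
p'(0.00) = 3.00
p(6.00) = -664.00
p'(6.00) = -297.00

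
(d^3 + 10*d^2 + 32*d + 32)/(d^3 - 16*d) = (d^2 + 6*d + 8)/(d*(d - 4))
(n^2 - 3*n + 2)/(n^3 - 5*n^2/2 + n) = 2*(n - 1)/(n*(2*n - 1))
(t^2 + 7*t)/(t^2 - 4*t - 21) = t*(t + 7)/(t^2 - 4*t - 21)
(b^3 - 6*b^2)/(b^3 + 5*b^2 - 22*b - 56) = b^2*(b - 6)/(b^3 + 5*b^2 - 22*b - 56)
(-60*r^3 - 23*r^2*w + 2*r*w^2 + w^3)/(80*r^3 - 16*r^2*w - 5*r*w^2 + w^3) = (-3*r - w)/(4*r - w)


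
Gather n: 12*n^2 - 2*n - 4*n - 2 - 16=12*n^2 - 6*n - 18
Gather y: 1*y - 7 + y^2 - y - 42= y^2 - 49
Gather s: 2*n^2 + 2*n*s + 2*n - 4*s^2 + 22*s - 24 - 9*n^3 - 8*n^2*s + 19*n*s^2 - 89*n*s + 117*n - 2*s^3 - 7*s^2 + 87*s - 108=-9*n^3 + 2*n^2 + 119*n - 2*s^3 + s^2*(19*n - 11) + s*(-8*n^2 - 87*n + 109) - 132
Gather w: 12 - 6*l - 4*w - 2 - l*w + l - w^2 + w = -5*l - w^2 + w*(-l - 3) + 10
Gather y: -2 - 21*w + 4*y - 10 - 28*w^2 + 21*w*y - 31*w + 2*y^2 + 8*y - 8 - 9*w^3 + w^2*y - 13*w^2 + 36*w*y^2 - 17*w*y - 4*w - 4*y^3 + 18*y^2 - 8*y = -9*w^3 - 41*w^2 - 56*w - 4*y^3 + y^2*(36*w + 20) + y*(w^2 + 4*w + 4) - 20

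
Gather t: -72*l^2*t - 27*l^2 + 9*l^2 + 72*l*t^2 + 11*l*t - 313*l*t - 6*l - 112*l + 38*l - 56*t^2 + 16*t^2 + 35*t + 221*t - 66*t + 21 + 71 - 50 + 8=-18*l^2 - 80*l + t^2*(72*l - 40) + t*(-72*l^2 - 302*l + 190) + 50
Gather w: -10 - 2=-12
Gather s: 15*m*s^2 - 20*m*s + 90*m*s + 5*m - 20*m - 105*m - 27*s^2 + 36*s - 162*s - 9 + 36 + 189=-120*m + s^2*(15*m - 27) + s*(70*m - 126) + 216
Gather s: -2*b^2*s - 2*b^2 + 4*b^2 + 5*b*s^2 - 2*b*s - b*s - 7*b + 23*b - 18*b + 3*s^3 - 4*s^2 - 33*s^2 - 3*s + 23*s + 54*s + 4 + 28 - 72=2*b^2 - 2*b + 3*s^3 + s^2*(5*b - 37) + s*(-2*b^2 - 3*b + 74) - 40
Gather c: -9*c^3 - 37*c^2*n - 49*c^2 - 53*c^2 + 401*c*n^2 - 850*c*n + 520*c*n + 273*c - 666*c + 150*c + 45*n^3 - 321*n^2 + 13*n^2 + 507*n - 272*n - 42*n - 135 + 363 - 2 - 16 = -9*c^3 + c^2*(-37*n - 102) + c*(401*n^2 - 330*n - 243) + 45*n^3 - 308*n^2 + 193*n + 210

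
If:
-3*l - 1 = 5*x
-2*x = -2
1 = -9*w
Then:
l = -2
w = -1/9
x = 1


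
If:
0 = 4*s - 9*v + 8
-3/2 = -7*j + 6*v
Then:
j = 6*v/7 + 3/14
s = 9*v/4 - 2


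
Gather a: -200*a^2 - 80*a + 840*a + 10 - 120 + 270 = -200*a^2 + 760*a + 160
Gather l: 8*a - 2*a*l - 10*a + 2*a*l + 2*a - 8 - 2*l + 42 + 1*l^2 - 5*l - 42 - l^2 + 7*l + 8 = 0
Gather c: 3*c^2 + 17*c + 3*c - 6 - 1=3*c^2 + 20*c - 7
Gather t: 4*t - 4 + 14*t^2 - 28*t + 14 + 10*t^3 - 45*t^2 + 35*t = 10*t^3 - 31*t^2 + 11*t + 10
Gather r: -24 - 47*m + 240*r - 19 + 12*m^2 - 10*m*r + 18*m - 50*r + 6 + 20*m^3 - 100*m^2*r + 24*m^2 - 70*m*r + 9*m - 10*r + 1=20*m^3 + 36*m^2 - 20*m + r*(-100*m^2 - 80*m + 180) - 36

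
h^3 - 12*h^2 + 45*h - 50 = (h - 5)^2*(h - 2)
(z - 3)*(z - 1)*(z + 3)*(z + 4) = z^4 + 3*z^3 - 13*z^2 - 27*z + 36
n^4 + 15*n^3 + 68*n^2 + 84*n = n*(n + 2)*(n + 6)*(n + 7)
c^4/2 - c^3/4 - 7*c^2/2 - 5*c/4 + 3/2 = (c/2 + 1)*(c - 3)*(c - 1/2)*(c + 1)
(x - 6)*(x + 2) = x^2 - 4*x - 12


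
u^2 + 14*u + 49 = (u + 7)^2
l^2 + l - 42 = (l - 6)*(l + 7)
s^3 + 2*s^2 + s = s*(s + 1)^2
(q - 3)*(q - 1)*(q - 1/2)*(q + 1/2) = q^4 - 4*q^3 + 11*q^2/4 + q - 3/4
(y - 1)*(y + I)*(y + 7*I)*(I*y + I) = I*y^4 - 8*y^3 - 8*I*y^2 + 8*y + 7*I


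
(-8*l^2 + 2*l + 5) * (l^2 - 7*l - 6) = -8*l^4 + 58*l^3 + 39*l^2 - 47*l - 30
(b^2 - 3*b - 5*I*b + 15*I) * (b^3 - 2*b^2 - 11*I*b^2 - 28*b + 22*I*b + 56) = b^5 - 5*b^4 - 16*I*b^4 - 77*b^3 + 80*I*b^3 + 415*b^2 + 44*I*b^2 - 498*b - 700*I*b + 840*I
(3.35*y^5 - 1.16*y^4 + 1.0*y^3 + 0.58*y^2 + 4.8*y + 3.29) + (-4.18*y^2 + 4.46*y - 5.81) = 3.35*y^5 - 1.16*y^4 + 1.0*y^3 - 3.6*y^2 + 9.26*y - 2.52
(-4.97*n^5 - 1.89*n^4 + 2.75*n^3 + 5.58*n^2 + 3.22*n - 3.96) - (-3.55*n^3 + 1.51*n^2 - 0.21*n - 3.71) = -4.97*n^5 - 1.89*n^4 + 6.3*n^3 + 4.07*n^2 + 3.43*n - 0.25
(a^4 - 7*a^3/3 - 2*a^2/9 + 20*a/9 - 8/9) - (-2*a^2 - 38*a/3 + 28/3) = a^4 - 7*a^3/3 + 16*a^2/9 + 134*a/9 - 92/9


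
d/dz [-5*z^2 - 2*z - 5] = -10*z - 2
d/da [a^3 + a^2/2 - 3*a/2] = 3*a^2 + a - 3/2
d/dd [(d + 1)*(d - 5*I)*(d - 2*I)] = 3*d^2 + d*(2 - 14*I) - 10 - 7*I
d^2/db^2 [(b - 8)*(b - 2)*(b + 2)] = 6*b - 16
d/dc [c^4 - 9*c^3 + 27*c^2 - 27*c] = 4*c^3 - 27*c^2 + 54*c - 27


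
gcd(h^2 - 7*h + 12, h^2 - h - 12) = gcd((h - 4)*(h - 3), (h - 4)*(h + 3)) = h - 4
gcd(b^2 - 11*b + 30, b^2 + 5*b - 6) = 1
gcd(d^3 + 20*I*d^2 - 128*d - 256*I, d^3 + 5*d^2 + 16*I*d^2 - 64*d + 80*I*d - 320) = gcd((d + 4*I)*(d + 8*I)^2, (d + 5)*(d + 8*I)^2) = d^2 + 16*I*d - 64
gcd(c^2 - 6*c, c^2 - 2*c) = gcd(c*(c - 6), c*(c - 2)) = c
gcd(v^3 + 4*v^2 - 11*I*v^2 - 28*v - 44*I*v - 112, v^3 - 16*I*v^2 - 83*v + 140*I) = v^2 - 11*I*v - 28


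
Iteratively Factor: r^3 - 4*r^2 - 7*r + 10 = (r - 1)*(r^2 - 3*r - 10) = (r - 5)*(r - 1)*(r + 2)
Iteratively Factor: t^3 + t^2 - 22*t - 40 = (t + 2)*(t^2 - t - 20) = (t + 2)*(t + 4)*(t - 5)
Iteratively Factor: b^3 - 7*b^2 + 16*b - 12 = (b - 2)*(b^2 - 5*b + 6) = (b - 2)^2*(b - 3)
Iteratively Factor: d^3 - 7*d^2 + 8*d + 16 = (d - 4)*(d^2 - 3*d - 4) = (d - 4)*(d + 1)*(d - 4)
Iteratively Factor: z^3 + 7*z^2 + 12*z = (z + 4)*(z^2 + 3*z) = (z + 3)*(z + 4)*(z)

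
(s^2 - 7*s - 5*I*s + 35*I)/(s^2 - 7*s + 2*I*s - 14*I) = (s - 5*I)/(s + 2*I)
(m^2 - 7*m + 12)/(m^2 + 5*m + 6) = (m^2 - 7*m + 12)/(m^2 + 5*m + 6)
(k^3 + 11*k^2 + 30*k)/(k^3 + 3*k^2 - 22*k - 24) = k*(k + 5)/(k^2 - 3*k - 4)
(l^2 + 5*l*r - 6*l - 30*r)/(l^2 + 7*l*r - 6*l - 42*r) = (l + 5*r)/(l + 7*r)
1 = 1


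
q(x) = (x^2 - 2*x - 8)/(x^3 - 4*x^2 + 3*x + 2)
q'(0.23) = 1.17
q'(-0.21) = 23.81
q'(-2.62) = 0.07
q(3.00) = -2.50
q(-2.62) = -0.08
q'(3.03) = 8.30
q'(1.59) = -38.54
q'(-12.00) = 0.00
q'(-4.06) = 0.00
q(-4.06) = -0.12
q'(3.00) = 9.50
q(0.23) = -3.38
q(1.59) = -12.77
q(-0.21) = -6.36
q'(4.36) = 0.19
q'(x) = (2*x - 2)/(x^3 - 4*x^2 + 3*x + 2) + (-3*x^2 + 8*x - 3)*(x^2 - 2*x - 8)/(x^3 - 4*x^2 + 3*x + 2)^2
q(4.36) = 0.10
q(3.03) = -2.23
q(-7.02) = -0.10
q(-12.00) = -0.07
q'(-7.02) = -0.01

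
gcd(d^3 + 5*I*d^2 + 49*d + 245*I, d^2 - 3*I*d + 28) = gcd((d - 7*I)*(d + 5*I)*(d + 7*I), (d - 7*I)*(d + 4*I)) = d - 7*I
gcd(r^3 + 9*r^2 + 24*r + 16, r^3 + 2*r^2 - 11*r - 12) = r^2 + 5*r + 4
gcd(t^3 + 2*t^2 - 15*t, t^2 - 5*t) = t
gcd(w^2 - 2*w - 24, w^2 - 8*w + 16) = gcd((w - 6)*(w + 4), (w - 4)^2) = 1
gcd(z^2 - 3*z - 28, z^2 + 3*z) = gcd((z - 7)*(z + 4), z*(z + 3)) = 1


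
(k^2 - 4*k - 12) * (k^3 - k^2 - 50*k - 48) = k^5 - 5*k^4 - 58*k^3 + 164*k^2 + 792*k + 576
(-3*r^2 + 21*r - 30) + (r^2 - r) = -2*r^2 + 20*r - 30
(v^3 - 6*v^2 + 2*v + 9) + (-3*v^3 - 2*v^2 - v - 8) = -2*v^3 - 8*v^2 + v + 1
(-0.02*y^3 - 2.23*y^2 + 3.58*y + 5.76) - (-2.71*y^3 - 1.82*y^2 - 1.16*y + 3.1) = 2.69*y^3 - 0.41*y^2 + 4.74*y + 2.66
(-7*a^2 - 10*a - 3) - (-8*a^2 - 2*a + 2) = a^2 - 8*a - 5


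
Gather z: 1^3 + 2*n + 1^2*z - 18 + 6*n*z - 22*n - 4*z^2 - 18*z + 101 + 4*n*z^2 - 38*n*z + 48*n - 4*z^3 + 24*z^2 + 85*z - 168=28*n - 4*z^3 + z^2*(4*n + 20) + z*(68 - 32*n) - 84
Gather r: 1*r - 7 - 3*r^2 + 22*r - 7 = -3*r^2 + 23*r - 14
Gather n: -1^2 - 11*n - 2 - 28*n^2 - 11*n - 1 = -28*n^2 - 22*n - 4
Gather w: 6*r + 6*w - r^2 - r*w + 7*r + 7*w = -r^2 + 13*r + w*(13 - r)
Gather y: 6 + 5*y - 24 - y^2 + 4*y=-y^2 + 9*y - 18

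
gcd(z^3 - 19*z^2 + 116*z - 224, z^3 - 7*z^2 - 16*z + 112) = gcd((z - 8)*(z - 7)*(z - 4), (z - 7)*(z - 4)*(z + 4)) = z^2 - 11*z + 28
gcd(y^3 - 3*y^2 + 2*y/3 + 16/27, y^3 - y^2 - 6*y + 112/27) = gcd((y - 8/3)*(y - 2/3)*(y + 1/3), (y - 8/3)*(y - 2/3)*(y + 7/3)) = y^2 - 10*y/3 + 16/9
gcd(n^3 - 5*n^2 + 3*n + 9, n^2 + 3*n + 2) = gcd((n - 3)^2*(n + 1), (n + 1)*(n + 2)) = n + 1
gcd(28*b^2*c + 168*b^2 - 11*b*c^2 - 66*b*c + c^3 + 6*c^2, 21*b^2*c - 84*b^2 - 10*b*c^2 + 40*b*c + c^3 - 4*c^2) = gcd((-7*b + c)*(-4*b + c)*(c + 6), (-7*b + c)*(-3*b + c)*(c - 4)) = 7*b - c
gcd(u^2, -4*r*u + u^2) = u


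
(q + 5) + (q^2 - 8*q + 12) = q^2 - 7*q + 17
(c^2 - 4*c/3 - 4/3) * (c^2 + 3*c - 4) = c^4 + 5*c^3/3 - 28*c^2/3 + 4*c/3 + 16/3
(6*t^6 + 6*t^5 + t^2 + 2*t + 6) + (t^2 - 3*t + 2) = 6*t^6 + 6*t^5 + 2*t^2 - t + 8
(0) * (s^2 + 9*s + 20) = 0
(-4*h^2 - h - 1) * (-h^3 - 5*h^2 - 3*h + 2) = 4*h^5 + 21*h^4 + 18*h^3 + h - 2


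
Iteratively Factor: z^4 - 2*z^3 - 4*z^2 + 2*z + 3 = (z - 1)*(z^3 - z^2 - 5*z - 3) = (z - 1)*(z + 1)*(z^2 - 2*z - 3) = (z - 1)*(z + 1)^2*(z - 3)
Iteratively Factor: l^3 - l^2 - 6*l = (l + 2)*(l^2 - 3*l) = l*(l + 2)*(l - 3)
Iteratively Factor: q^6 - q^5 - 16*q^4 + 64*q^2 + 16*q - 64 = (q - 4)*(q^5 + 3*q^4 - 4*q^3 - 16*q^2 + 16) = (q - 4)*(q + 2)*(q^4 + q^3 - 6*q^2 - 4*q + 8) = (q - 4)*(q - 1)*(q + 2)*(q^3 + 2*q^2 - 4*q - 8) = (q - 4)*(q - 1)*(q + 2)^2*(q^2 - 4) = (q - 4)*(q - 1)*(q + 2)^3*(q - 2)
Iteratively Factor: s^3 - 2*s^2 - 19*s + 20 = (s - 5)*(s^2 + 3*s - 4) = (s - 5)*(s - 1)*(s + 4)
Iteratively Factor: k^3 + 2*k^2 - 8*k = (k - 2)*(k^2 + 4*k) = (k - 2)*(k + 4)*(k)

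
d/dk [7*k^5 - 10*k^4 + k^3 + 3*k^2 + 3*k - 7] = 35*k^4 - 40*k^3 + 3*k^2 + 6*k + 3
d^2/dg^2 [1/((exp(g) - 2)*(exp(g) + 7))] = (4*exp(3*g) + 15*exp(2*g) + 81*exp(g) + 70)*exp(g)/(exp(6*g) + 15*exp(5*g) + 33*exp(4*g) - 295*exp(3*g) - 462*exp(2*g) + 2940*exp(g) - 2744)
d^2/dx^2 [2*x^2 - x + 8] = 4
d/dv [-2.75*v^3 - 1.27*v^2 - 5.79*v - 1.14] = -8.25*v^2 - 2.54*v - 5.79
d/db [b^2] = 2*b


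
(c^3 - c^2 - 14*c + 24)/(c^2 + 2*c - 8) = c - 3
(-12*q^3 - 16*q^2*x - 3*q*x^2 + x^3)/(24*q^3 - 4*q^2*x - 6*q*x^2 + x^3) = (q + x)/(-2*q + x)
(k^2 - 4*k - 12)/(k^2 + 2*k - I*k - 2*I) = (k - 6)/(k - I)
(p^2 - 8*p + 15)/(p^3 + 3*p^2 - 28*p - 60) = (p - 3)/(p^2 + 8*p + 12)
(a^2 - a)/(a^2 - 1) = a/(a + 1)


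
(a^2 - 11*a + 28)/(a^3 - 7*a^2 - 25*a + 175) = (a - 4)/(a^2 - 25)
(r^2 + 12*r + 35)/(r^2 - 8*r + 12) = (r^2 + 12*r + 35)/(r^2 - 8*r + 12)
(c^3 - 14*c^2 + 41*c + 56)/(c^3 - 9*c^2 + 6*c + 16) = (c - 7)/(c - 2)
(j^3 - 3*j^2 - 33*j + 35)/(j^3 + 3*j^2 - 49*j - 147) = (j^2 + 4*j - 5)/(j^2 + 10*j + 21)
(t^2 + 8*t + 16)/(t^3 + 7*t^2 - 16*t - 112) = (t + 4)/(t^2 + 3*t - 28)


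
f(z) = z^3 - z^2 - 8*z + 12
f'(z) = 3*z^2 - 2*z - 8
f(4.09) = 30.97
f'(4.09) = 34.00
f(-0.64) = 16.45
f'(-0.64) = -5.49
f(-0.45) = 15.31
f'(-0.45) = -6.49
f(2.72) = 2.97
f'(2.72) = 8.76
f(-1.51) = 18.36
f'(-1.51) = 1.86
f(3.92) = 25.51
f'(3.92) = 30.26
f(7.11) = 263.99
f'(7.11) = 129.44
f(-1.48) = 18.41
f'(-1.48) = 1.53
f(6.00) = 144.00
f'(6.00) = 88.00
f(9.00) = 588.00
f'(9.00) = 217.00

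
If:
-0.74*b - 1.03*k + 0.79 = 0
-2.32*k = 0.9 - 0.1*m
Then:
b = 1.60752562907735 - 0.059995340167754*m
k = 0.0431034482758621*m - 0.387931034482759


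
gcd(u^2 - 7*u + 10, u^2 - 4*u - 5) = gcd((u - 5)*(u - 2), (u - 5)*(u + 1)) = u - 5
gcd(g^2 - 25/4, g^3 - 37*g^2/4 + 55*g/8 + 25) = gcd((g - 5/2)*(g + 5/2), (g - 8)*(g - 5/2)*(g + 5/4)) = g - 5/2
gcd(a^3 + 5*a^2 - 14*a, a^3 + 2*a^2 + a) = a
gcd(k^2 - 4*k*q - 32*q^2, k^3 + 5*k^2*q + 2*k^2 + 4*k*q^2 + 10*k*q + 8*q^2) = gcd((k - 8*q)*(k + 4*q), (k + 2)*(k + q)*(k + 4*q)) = k + 4*q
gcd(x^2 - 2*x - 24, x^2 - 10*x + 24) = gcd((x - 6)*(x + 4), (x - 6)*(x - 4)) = x - 6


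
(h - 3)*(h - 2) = h^2 - 5*h + 6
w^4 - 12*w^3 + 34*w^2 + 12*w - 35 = (w - 7)*(w - 5)*(w - 1)*(w + 1)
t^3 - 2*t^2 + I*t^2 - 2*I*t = t*(t - 2)*(t + I)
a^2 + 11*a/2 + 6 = (a + 3/2)*(a + 4)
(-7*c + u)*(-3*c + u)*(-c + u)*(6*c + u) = -126*c^4 + 165*c^3*u - 35*c^2*u^2 - 5*c*u^3 + u^4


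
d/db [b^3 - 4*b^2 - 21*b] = 3*b^2 - 8*b - 21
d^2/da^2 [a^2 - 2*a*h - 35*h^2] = 2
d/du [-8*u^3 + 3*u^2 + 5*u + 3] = -24*u^2 + 6*u + 5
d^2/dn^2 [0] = 0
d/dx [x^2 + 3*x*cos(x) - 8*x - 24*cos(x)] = -3*x*sin(x) + 2*x + 24*sin(x) + 3*cos(x) - 8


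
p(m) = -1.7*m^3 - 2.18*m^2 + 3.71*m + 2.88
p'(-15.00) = -1078.39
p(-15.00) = 5194.23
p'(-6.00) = -153.73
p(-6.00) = 269.34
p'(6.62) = -248.66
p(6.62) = -561.30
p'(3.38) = -69.29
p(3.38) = -75.13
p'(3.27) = -65.08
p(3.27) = -67.74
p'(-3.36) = -39.22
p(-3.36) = 30.29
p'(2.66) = -43.97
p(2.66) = -34.67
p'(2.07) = -27.17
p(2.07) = -13.86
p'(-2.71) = -21.93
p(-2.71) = 10.65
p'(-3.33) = -38.32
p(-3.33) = 29.13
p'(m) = -5.1*m^2 - 4.36*m + 3.71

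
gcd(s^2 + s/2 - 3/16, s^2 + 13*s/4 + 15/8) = s + 3/4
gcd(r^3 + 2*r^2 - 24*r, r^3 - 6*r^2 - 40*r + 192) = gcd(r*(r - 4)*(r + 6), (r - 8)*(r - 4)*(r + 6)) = r^2 + 2*r - 24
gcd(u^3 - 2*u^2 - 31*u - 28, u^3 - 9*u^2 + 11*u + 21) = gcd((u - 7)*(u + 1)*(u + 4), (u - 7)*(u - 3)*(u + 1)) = u^2 - 6*u - 7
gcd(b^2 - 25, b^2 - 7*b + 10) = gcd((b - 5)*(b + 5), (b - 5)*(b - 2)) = b - 5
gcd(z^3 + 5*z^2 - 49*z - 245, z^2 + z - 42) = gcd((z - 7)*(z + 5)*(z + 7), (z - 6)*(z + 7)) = z + 7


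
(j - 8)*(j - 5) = j^2 - 13*j + 40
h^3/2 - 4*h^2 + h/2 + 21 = (h/2 + 1)*(h - 7)*(h - 3)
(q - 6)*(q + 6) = q^2 - 36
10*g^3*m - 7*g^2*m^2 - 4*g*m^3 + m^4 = m*(-5*g + m)*(-g + m)*(2*g + m)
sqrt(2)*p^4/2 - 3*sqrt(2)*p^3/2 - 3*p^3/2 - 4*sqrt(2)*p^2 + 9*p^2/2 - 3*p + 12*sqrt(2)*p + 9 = (p - 3)*(p - 3*sqrt(2))*(p + sqrt(2)/2)*(sqrt(2)*p/2 + 1)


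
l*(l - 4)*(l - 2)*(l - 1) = l^4 - 7*l^3 + 14*l^2 - 8*l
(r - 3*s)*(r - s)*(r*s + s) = r^3*s - 4*r^2*s^2 + r^2*s + 3*r*s^3 - 4*r*s^2 + 3*s^3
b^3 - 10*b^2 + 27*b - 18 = (b - 6)*(b - 3)*(b - 1)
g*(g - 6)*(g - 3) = g^3 - 9*g^2 + 18*g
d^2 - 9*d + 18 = (d - 6)*(d - 3)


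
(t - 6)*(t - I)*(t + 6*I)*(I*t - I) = I*t^4 - 5*t^3 - 7*I*t^3 + 35*t^2 + 12*I*t^2 - 30*t - 42*I*t + 36*I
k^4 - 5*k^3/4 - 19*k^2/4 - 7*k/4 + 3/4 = (k - 3)*(k - 1/4)*(k + 1)^2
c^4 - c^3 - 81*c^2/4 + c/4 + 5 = (c - 5)*(c - 1/2)*(c + 1/2)*(c + 4)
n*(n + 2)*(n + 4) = n^3 + 6*n^2 + 8*n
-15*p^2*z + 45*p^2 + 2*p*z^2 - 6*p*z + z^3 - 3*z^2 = (-3*p + z)*(5*p + z)*(z - 3)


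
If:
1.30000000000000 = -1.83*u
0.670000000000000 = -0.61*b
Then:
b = -1.10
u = -0.71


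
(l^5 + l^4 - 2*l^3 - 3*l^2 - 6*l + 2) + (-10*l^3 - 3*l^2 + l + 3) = l^5 + l^4 - 12*l^3 - 6*l^2 - 5*l + 5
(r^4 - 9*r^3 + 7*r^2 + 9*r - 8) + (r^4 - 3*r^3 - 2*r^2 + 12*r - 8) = 2*r^4 - 12*r^3 + 5*r^2 + 21*r - 16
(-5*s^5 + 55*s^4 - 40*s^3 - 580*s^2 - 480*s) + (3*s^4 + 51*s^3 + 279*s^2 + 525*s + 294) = -5*s^5 + 58*s^4 + 11*s^3 - 301*s^2 + 45*s + 294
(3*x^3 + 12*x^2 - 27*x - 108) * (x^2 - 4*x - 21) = 3*x^5 - 138*x^3 - 252*x^2 + 999*x + 2268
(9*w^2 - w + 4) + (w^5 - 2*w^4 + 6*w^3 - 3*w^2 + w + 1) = w^5 - 2*w^4 + 6*w^3 + 6*w^2 + 5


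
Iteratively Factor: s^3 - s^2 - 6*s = (s + 2)*(s^2 - 3*s) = s*(s + 2)*(s - 3)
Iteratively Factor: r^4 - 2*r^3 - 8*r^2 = (r)*(r^3 - 2*r^2 - 8*r) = r*(r - 4)*(r^2 + 2*r) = r*(r - 4)*(r + 2)*(r)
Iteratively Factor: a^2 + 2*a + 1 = (a + 1)*(a + 1)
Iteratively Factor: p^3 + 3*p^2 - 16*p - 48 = (p + 3)*(p^2 - 16) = (p + 3)*(p + 4)*(p - 4)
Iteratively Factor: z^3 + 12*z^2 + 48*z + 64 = (z + 4)*(z^2 + 8*z + 16) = (z + 4)^2*(z + 4)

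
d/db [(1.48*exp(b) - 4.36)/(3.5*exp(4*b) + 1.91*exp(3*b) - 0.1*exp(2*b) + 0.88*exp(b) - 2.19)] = (-15.54*exp(4*b) + 55.3864*exp(3*b) + 25.1308*exp(2*b) - 0.872*exp(b) + 0.5956)*exp(b)/(12.25*exp(8*b) + 13.37*exp(7*b) + 2.9481*exp(6*b) + 5.778*exp(5*b) - 11.9584*exp(4*b) - 8.5418*exp(3*b) + 1.2124*exp(2*b) - 3.8544*exp(b) + 4.7961)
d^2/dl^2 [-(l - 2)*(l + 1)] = -2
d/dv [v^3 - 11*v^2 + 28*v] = 3*v^2 - 22*v + 28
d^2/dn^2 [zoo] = 0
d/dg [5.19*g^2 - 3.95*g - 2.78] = 10.38*g - 3.95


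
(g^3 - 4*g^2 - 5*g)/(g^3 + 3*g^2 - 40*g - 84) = g*(g^2 - 4*g - 5)/(g^3 + 3*g^2 - 40*g - 84)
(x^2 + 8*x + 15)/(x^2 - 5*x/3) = 3*(x^2 + 8*x + 15)/(x*(3*x - 5))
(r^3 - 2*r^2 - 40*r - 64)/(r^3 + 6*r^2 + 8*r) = (r - 8)/r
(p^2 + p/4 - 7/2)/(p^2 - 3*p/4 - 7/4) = (p + 2)/(p + 1)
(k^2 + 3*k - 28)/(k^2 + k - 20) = (k + 7)/(k + 5)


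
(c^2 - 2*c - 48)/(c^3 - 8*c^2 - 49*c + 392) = (c + 6)/(c^2 - 49)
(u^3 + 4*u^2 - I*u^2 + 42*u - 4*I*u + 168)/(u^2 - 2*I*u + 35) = (u^2 + u*(4 + 6*I) + 24*I)/(u + 5*I)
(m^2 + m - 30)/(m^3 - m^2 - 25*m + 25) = (m + 6)/(m^2 + 4*m - 5)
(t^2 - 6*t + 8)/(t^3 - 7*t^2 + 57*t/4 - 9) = 4*(t - 2)/(4*t^2 - 12*t + 9)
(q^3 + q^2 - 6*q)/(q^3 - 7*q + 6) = q/(q - 1)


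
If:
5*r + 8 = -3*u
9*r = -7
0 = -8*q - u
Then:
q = 37/216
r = -7/9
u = -37/27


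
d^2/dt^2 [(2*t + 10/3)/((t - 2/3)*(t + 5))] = 4*(27*t^3 + 135*t^2 + 855*t + 1385)/(27*t^6 + 351*t^5 + 1251*t^4 - 143*t^3 - 4170*t^2 + 3900*t - 1000)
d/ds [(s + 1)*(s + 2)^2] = (s + 2)*(3*s + 4)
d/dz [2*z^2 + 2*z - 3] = 4*z + 2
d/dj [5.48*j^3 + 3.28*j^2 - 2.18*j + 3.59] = 16.44*j^2 + 6.56*j - 2.18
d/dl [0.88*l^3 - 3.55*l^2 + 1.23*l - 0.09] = 2.64*l^2 - 7.1*l + 1.23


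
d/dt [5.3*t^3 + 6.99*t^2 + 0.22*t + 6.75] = 15.9*t^2 + 13.98*t + 0.22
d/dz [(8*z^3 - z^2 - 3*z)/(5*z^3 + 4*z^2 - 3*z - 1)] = (37*z^4 - 18*z^3 - 9*z^2 + 2*z + 3)/(25*z^6 + 40*z^5 - 14*z^4 - 34*z^3 + z^2 + 6*z + 1)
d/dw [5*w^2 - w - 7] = 10*w - 1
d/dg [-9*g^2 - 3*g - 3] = -18*g - 3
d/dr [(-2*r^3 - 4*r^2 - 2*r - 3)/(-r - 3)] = (4*r^3 + 22*r^2 + 24*r + 3)/(r^2 + 6*r + 9)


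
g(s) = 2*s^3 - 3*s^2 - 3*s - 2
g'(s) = 6*s^2 - 6*s - 3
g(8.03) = 816.03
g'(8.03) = 335.71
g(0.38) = -3.46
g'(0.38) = -4.41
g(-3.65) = -128.27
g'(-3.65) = 98.84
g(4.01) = 66.69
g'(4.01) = 69.42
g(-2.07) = -26.38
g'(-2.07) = 35.13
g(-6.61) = -690.86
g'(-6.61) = 298.81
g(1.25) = -6.53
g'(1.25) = -1.12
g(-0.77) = -2.38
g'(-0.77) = 5.18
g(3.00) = 16.00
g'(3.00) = 33.00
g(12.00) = 2986.00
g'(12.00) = 789.00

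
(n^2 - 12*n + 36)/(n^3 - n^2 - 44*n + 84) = (n - 6)/(n^2 + 5*n - 14)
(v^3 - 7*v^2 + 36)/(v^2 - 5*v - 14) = (v^2 - 9*v + 18)/(v - 7)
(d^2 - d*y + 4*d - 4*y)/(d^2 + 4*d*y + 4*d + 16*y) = (d - y)/(d + 4*y)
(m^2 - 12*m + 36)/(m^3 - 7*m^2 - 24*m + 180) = 1/(m + 5)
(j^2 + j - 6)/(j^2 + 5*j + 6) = (j - 2)/(j + 2)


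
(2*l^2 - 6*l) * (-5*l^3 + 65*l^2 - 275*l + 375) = -10*l^5 + 160*l^4 - 940*l^3 + 2400*l^2 - 2250*l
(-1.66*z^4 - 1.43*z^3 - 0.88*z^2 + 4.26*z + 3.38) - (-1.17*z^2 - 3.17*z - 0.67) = -1.66*z^4 - 1.43*z^3 + 0.29*z^2 + 7.43*z + 4.05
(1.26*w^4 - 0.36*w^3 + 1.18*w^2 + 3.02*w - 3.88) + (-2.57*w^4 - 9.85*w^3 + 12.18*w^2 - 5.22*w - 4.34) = -1.31*w^4 - 10.21*w^3 + 13.36*w^2 - 2.2*w - 8.22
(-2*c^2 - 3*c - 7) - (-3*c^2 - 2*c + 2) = c^2 - c - 9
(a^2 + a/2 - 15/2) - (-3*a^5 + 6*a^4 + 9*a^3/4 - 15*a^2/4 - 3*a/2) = 3*a^5 - 6*a^4 - 9*a^3/4 + 19*a^2/4 + 2*a - 15/2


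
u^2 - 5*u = u*(u - 5)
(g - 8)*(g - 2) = g^2 - 10*g + 16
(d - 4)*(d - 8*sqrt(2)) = d^2 - 8*sqrt(2)*d - 4*d + 32*sqrt(2)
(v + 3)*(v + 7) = v^2 + 10*v + 21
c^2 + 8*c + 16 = (c + 4)^2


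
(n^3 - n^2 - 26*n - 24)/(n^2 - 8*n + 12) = (n^2 + 5*n + 4)/(n - 2)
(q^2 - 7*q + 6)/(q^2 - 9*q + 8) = (q - 6)/(q - 8)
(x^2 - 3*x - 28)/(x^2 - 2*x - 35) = (x + 4)/(x + 5)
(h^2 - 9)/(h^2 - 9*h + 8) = (h^2 - 9)/(h^2 - 9*h + 8)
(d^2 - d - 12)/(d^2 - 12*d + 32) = (d + 3)/(d - 8)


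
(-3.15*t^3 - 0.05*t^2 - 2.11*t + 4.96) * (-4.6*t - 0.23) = 14.49*t^4 + 0.9545*t^3 + 9.7175*t^2 - 22.3307*t - 1.1408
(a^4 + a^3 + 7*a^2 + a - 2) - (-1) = a^4 + a^3 + 7*a^2 + a - 1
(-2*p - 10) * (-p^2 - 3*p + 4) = 2*p^3 + 16*p^2 + 22*p - 40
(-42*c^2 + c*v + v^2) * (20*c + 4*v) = -840*c^3 - 148*c^2*v + 24*c*v^2 + 4*v^3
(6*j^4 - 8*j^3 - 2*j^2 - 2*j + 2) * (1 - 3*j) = -18*j^5 + 30*j^4 - 2*j^3 + 4*j^2 - 8*j + 2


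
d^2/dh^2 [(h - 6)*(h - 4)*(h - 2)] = 6*h - 24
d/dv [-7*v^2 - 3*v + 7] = -14*v - 3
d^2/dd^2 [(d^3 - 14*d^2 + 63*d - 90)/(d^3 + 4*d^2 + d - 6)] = 12*(-3*d^6 + 31*d^5 + 49*d^4 - 407*d^3 - 558*d^2 + 324*d - 396)/(d^9 + 12*d^8 + 51*d^7 + 70*d^6 - 93*d^5 - 312*d^4 - 35*d^3 + 414*d^2 + 108*d - 216)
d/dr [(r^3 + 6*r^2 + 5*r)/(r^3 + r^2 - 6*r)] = (-5*r^2 - 22*r - 41)/(r^4 + 2*r^3 - 11*r^2 - 12*r + 36)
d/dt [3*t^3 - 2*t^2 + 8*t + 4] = 9*t^2 - 4*t + 8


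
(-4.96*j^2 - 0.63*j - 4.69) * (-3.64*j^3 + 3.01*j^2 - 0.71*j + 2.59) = 18.0544*j^5 - 12.6364*j^4 + 18.6969*j^3 - 26.516*j^2 + 1.6982*j - 12.1471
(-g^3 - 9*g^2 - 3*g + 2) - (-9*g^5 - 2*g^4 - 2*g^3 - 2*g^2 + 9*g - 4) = 9*g^5 + 2*g^4 + g^3 - 7*g^2 - 12*g + 6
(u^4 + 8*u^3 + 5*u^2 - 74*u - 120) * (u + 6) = u^5 + 14*u^4 + 53*u^3 - 44*u^2 - 564*u - 720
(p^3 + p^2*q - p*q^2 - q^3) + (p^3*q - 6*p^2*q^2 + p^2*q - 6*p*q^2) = p^3*q + p^3 - 6*p^2*q^2 + 2*p^2*q - 7*p*q^2 - q^3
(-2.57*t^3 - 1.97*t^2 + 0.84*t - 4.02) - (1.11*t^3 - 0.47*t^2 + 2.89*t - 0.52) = -3.68*t^3 - 1.5*t^2 - 2.05*t - 3.5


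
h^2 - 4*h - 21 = (h - 7)*(h + 3)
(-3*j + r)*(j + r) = -3*j^2 - 2*j*r + r^2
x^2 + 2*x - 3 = (x - 1)*(x + 3)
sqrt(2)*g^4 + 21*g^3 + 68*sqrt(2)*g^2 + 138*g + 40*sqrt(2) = (g + sqrt(2))*(g + 4*sqrt(2))*(g + 5*sqrt(2))*(sqrt(2)*g + 1)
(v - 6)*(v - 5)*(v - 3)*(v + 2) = v^4 - 12*v^3 + 35*v^2 + 36*v - 180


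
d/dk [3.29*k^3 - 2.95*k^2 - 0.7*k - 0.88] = 9.87*k^2 - 5.9*k - 0.7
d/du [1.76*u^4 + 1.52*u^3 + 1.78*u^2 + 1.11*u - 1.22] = 7.04*u^3 + 4.56*u^2 + 3.56*u + 1.11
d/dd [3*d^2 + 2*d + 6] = 6*d + 2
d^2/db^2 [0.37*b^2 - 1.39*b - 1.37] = 0.740000000000000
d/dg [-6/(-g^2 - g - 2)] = 6*(-2*g - 1)/(g^2 + g + 2)^2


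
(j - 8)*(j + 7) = j^2 - j - 56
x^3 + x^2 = x^2*(x + 1)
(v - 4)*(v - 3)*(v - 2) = v^3 - 9*v^2 + 26*v - 24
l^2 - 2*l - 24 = (l - 6)*(l + 4)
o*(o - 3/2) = o^2 - 3*o/2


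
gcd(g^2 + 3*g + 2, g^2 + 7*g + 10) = g + 2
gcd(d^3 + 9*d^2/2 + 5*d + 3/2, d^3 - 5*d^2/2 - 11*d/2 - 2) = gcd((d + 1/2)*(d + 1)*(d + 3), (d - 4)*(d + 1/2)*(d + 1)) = d^2 + 3*d/2 + 1/2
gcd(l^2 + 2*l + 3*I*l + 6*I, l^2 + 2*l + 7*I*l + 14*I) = l + 2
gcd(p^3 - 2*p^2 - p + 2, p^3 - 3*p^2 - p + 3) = p^2 - 1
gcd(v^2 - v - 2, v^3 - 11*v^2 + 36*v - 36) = v - 2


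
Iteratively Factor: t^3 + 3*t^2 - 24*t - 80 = (t + 4)*(t^2 - t - 20) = (t - 5)*(t + 4)*(t + 4)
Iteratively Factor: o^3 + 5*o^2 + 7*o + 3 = (o + 1)*(o^2 + 4*o + 3) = (o + 1)^2*(o + 3)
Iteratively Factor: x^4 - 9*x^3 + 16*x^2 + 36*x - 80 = (x + 2)*(x^3 - 11*x^2 + 38*x - 40) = (x - 2)*(x + 2)*(x^2 - 9*x + 20) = (x - 4)*(x - 2)*(x + 2)*(x - 5)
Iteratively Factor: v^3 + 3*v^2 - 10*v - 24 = (v + 2)*(v^2 + v - 12) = (v - 3)*(v + 2)*(v + 4)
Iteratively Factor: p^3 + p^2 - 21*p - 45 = (p + 3)*(p^2 - 2*p - 15) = (p + 3)^2*(p - 5)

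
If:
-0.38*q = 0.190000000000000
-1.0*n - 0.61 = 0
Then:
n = -0.61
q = -0.50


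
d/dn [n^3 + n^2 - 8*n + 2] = 3*n^2 + 2*n - 8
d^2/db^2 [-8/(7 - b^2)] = 16*(3*b^2 + 7)/(b^2 - 7)^3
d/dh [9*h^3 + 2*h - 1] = 27*h^2 + 2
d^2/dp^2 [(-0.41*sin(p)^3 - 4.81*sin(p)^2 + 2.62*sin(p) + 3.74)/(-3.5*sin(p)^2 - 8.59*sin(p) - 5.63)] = (-5.02249999999999*sin(p)^7 - 36.9799500000001*sin(p)^6 + 39.5370660000003*sin(p)^5 - 89.418128*sin(p)^4 - 1096.32135*sin(p)^3 - 1479.981834*sin(p)^2 - 384.748506*sin(p) + 153.797898)/(42.875*sin(p)^6 + 315.6825*sin(p)^5 + 981.67755*sin(p)^4 + 1649.435479*sin(p)^3 + 1579.098459*sin(p)^2 + 816.829113*sin(p) + 178.453547)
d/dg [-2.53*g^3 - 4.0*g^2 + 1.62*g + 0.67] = -7.59*g^2 - 8.0*g + 1.62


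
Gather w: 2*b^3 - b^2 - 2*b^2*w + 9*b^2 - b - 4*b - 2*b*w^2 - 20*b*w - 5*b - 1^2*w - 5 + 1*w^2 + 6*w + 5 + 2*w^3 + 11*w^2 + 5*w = 2*b^3 + 8*b^2 - 10*b + 2*w^3 + w^2*(12 - 2*b) + w*(-2*b^2 - 20*b + 10)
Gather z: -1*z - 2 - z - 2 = -2*z - 4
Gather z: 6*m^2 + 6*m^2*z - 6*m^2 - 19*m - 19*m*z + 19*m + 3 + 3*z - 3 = z*(6*m^2 - 19*m + 3)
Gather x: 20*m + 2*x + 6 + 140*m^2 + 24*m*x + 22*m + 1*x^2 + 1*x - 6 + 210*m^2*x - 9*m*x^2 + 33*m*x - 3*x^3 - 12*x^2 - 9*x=140*m^2 + 42*m - 3*x^3 + x^2*(-9*m - 11) + x*(210*m^2 + 57*m - 6)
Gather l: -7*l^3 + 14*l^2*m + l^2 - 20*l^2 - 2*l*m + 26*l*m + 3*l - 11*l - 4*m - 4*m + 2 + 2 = -7*l^3 + l^2*(14*m - 19) + l*(24*m - 8) - 8*m + 4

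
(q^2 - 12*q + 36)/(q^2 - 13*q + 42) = (q - 6)/(q - 7)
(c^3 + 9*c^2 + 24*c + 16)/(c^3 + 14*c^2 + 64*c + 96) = (c + 1)/(c + 6)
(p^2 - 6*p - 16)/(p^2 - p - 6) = (p - 8)/(p - 3)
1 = 1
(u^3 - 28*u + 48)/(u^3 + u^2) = (u^3 - 28*u + 48)/(u^2*(u + 1))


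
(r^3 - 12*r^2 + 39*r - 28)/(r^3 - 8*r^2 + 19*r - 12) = (r - 7)/(r - 3)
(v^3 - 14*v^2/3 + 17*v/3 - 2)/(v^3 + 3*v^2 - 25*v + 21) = (v - 2/3)/(v + 7)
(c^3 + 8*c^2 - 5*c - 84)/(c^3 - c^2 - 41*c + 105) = (c + 4)/(c - 5)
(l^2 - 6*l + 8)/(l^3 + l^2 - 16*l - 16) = (l - 2)/(l^2 + 5*l + 4)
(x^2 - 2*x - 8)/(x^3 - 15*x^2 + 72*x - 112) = (x + 2)/(x^2 - 11*x + 28)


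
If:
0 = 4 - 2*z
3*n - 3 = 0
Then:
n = 1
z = 2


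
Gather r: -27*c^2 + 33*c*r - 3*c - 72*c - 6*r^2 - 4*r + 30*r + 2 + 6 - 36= -27*c^2 - 75*c - 6*r^2 + r*(33*c + 26) - 28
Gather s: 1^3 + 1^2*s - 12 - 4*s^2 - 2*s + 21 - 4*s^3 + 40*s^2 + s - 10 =-4*s^3 + 36*s^2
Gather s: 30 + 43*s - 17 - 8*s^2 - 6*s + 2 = -8*s^2 + 37*s + 15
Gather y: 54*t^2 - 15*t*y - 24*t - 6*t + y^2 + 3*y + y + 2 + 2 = 54*t^2 - 30*t + y^2 + y*(4 - 15*t) + 4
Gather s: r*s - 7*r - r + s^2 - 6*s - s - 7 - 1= -8*r + s^2 + s*(r - 7) - 8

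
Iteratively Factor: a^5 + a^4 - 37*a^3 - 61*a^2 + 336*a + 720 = (a + 3)*(a^4 - 2*a^3 - 31*a^2 + 32*a + 240) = (a + 3)^2*(a^3 - 5*a^2 - 16*a + 80) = (a - 4)*(a + 3)^2*(a^2 - a - 20) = (a - 5)*(a - 4)*(a + 3)^2*(a + 4)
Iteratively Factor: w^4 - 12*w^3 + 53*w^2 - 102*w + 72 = (w - 2)*(w^3 - 10*w^2 + 33*w - 36) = (w - 4)*(w - 2)*(w^2 - 6*w + 9) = (w - 4)*(w - 3)*(w - 2)*(w - 3)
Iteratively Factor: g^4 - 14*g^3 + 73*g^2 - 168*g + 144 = (g - 3)*(g^3 - 11*g^2 + 40*g - 48) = (g - 3)^2*(g^2 - 8*g + 16) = (g - 4)*(g - 3)^2*(g - 4)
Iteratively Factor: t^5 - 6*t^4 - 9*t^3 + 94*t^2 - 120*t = (t)*(t^4 - 6*t^3 - 9*t^2 + 94*t - 120) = t*(t + 4)*(t^3 - 10*t^2 + 31*t - 30) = t*(t - 5)*(t + 4)*(t^2 - 5*t + 6) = t*(t - 5)*(t - 3)*(t + 4)*(t - 2)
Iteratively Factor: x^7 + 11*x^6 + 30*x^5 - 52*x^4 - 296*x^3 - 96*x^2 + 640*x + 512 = (x - 2)*(x^6 + 13*x^5 + 56*x^4 + 60*x^3 - 176*x^2 - 448*x - 256) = (x - 2)^2*(x^5 + 15*x^4 + 86*x^3 + 232*x^2 + 288*x + 128) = (x - 2)^2*(x + 4)*(x^4 + 11*x^3 + 42*x^2 + 64*x + 32) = (x - 2)^2*(x + 4)^2*(x^3 + 7*x^2 + 14*x + 8) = (x - 2)^2*(x + 1)*(x + 4)^2*(x^2 + 6*x + 8) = (x - 2)^2*(x + 1)*(x + 4)^3*(x + 2)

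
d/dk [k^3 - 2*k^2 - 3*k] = 3*k^2 - 4*k - 3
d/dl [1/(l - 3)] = -1/(l - 3)^2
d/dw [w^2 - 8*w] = 2*w - 8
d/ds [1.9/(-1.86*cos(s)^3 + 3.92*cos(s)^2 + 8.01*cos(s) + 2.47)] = (-10.602*cos(s)^2 + 14.896*cos(s) + 15.219)*sin(s)/(-1.86*cos(s)^3 + 3.92*cos(s)^2 + 8.01*cos(s) + 2.47)^2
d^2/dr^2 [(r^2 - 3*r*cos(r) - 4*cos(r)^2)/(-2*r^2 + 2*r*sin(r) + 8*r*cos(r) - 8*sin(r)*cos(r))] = (sqrt(2)*r^2*sin(r + pi/4) + 2*sqrt(2)*r*cos(r + pi/4) - sqrt(2)*r*cos(2*r + pi/4)/2 - 3*r/2 - 2*sin(r) + sqrt(2)*sin(2*r + pi/4) - 4*cos(r) + 3)/(2*(r - sin(r))^3)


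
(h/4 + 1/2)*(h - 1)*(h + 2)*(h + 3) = h^4/4 + 3*h^3/2 + 9*h^2/4 - h - 3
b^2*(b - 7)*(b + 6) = b^4 - b^3 - 42*b^2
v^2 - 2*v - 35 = (v - 7)*(v + 5)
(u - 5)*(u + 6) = u^2 + u - 30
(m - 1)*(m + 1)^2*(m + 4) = m^4 + 5*m^3 + 3*m^2 - 5*m - 4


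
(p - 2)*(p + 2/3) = p^2 - 4*p/3 - 4/3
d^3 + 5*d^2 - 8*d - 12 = (d - 2)*(d + 1)*(d + 6)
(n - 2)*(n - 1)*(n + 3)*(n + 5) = n^4 + 5*n^3 - 7*n^2 - 29*n + 30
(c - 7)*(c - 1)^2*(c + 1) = c^4 - 8*c^3 + 6*c^2 + 8*c - 7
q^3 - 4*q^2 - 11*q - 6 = (q - 6)*(q + 1)^2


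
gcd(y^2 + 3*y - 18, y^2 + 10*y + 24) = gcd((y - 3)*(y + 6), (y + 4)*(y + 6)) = y + 6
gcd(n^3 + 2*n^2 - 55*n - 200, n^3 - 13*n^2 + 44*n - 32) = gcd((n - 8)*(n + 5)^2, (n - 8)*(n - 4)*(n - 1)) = n - 8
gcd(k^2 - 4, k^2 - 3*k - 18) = 1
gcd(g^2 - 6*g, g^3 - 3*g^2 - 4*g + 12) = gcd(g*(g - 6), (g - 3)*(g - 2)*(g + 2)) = 1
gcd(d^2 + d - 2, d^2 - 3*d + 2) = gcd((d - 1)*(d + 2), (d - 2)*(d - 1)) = d - 1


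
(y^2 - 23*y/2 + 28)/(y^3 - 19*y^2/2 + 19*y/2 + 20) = (2*y - 7)/(2*y^2 - 3*y - 5)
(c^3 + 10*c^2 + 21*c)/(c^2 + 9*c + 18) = c*(c + 7)/(c + 6)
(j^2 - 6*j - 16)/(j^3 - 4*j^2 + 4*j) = (j^2 - 6*j - 16)/(j*(j^2 - 4*j + 4))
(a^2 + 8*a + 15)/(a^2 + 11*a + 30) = (a + 3)/(a + 6)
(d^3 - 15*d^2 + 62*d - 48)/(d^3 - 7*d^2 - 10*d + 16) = (d - 6)/(d + 2)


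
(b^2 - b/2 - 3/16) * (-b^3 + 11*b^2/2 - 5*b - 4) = -b^5 + 6*b^4 - 121*b^3/16 - 81*b^2/32 + 47*b/16 + 3/4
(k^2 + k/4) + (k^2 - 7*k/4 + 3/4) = 2*k^2 - 3*k/2 + 3/4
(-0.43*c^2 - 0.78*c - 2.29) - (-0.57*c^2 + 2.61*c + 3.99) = 0.14*c^2 - 3.39*c - 6.28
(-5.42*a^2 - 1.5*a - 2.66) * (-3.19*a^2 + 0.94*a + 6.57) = 17.2898*a^4 - 0.309799999999999*a^3 - 28.534*a^2 - 12.3554*a - 17.4762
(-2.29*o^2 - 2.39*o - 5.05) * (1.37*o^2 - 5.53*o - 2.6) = -3.1373*o^4 + 9.3894*o^3 + 12.2522*o^2 + 34.1405*o + 13.13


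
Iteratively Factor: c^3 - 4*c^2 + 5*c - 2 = (c - 1)*(c^2 - 3*c + 2) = (c - 1)^2*(c - 2)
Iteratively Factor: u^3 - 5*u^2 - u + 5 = (u - 1)*(u^2 - 4*u - 5) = (u - 5)*(u - 1)*(u + 1)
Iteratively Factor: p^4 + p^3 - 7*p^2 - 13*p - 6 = (p + 1)*(p^3 - 7*p - 6) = (p + 1)*(p + 2)*(p^2 - 2*p - 3) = (p + 1)^2*(p + 2)*(p - 3)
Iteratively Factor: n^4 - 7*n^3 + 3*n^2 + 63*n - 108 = (n + 3)*(n^3 - 10*n^2 + 33*n - 36) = (n - 3)*(n + 3)*(n^2 - 7*n + 12) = (n - 4)*(n - 3)*(n + 3)*(n - 3)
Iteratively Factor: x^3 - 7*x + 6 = (x - 1)*(x^2 + x - 6) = (x - 2)*(x - 1)*(x + 3)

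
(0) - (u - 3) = 3 - u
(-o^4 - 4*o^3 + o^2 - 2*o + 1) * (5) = -5*o^4 - 20*o^3 + 5*o^2 - 10*o + 5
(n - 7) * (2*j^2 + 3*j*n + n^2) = 2*j^2*n - 14*j^2 + 3*j*n^2 - 21*j*n + n^3 - 7*n^2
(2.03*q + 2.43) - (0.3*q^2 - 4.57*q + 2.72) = -0.3*q^2 + 6.6*q - 0.29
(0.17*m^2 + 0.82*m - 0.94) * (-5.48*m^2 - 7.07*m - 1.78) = -0.9316*m^4 - 5.6955*m^3 - 0.948799999999999*m^2 + 5.1862*m + 1.6732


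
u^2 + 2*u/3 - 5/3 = (u - 1)*(u + 5/3)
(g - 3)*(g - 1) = g^2 - 4*g + 3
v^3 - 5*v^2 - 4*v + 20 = (v - 5)*(v - 2)*(v + 2)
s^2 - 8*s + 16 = (s - 4)^2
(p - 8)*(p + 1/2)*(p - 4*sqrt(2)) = p^3 - 15*p^2/2 - 4*sqrt(2)*p^2 - 4*p + 30*sqrt(2)*p + 16*sqrt(2)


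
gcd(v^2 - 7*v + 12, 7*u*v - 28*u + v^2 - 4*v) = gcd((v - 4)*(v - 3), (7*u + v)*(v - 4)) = v - 4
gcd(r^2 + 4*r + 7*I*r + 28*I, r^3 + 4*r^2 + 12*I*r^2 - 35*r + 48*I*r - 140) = r^2 + r*(4 + 7*I) + 28*I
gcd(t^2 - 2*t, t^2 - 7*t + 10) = t - 2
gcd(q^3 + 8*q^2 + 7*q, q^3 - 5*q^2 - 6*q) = q^2 + q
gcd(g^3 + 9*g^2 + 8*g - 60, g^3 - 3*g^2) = 1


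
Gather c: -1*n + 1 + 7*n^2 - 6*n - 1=7*n^2 - 7*n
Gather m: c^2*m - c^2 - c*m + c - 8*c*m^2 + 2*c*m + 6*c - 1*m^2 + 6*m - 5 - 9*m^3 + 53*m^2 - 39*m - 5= -c^2 + 7*c - 9*m^3 + m^2*(52 - 8*c) + m*(c^2 + c - 33) - 10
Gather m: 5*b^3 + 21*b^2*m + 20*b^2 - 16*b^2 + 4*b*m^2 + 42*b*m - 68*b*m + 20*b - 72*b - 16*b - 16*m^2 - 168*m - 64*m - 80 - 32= 5*b^3 + 4*b^2 - 68*b + m^2*(4*b - 16) + m*(21*b^2 - 26*b - 232) - 112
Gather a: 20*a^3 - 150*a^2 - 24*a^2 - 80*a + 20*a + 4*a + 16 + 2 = 20*a^3 - 174*a^2 - 56*a + 18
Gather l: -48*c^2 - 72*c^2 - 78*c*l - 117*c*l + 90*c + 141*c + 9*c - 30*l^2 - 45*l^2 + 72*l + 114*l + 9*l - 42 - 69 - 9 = -120*c^2 + 240*c - 75*l^2 + l*(195 - 195*c) - 120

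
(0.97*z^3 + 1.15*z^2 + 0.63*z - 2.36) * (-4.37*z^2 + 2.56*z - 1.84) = -4.2389*z^5 - 2.5423*z^4 - 1.5939*z^3 + 9.81*z^2 - 7.2008*z + 4.3424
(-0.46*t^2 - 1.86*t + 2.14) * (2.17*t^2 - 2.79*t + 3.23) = -0.9982*t^4 - 2.7528*t^3 + 8.3474*t^2 - 11.9784*t + 6.9122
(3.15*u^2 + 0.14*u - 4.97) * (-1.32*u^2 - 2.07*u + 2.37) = -4.158*u^4 - 6.7053*u^3 + 13.7361*u^2 + 10.6197*u - 11.7789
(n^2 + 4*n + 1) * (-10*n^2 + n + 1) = -10*n^4 - 39*n^3 - 5*n^2 + 5*n + 1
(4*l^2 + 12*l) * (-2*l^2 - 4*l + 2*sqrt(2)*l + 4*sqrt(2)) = -8*l^4 - 40*l^3 + 8*sqrt(2)*l^3 - 48*l^2 + 40*sqrt(2)*l^2 + 48*sqrt(2)*l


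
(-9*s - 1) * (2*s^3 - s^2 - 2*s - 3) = -18*s^4 + 7*s^3 + 19*s^2 + 29*s + 3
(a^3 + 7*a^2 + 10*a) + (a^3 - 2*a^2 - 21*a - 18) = 2*a^3 + 5*a^2 - 11*a - 18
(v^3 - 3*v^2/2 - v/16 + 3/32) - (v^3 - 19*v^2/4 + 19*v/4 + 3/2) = 13*v^2/4 - 77*v/16 - 45/32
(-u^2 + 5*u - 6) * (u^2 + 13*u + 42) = -u^4 - 8*u^3 + 17*u^2 + 132*u - 252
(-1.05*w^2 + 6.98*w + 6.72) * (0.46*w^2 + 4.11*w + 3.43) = -0.483*w^4 - 1.1047*w^3 + 28.1775*w^2 + 51.5606*w + 23.0496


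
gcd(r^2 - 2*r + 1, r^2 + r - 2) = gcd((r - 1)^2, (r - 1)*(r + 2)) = r - 1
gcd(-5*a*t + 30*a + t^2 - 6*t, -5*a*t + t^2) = -5*a + t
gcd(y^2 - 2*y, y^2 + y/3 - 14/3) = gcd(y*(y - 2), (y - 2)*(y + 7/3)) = y - 2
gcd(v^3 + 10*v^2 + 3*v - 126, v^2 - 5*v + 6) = v - 3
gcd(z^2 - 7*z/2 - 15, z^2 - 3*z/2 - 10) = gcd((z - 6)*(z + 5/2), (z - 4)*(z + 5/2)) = z + 5/2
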